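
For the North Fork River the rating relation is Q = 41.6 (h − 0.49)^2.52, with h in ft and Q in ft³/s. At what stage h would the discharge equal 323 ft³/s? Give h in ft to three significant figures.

2.75 ft

h − h₀ = (Q/C)^(1/b) = (323/41.6)^(1/2.52) = 2.255 ft
h = 0.49 + 2.255 = 2.745 ft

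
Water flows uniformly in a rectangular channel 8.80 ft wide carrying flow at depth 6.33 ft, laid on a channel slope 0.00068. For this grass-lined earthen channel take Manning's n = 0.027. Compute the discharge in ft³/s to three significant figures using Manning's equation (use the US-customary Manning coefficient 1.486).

A = b·y = 8.80 × 6.33 = 55.70 ft²
P = b + 2y = 8.80 + 2×6.33 = 21.46 ft
R = A/P = 55.70/21.46 = 2.596 ft
Q = (1.486/n)·A·R^(2/3)·S^(1/2) = (1.486/0.027) × 55.70 × 2.596^(2/3) × 0.00068^(1/2) = 151.0 ft³/s

151 ft³/s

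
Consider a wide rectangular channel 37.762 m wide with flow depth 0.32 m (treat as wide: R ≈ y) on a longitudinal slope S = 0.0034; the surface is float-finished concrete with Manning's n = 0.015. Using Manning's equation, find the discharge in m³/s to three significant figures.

22.0 m³/s

A = b·y = 37.762 × 0.32 = 12.08 m²
Wide channel: R ≈ y = 0.32 m
Q = (1/n)·A·R^(2/3)·S^(1/2) = (1/0.015) × 12.08 × 0.3200^(2/3) × 0.0034^(1/2) = 21.98 m³/s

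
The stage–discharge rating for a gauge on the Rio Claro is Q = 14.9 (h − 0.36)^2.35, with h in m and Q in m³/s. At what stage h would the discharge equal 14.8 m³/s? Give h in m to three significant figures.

1.36 m

h − h₀ = (Q/C)^(1/b) = (14.8/14.9)^(1/2.35) = 0.9971 m
h = 0.36 + 0.9971 = 1.357 m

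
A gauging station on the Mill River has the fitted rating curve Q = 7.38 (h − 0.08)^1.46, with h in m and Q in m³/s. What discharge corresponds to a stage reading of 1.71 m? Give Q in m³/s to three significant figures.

Q = 7.38 × (1.71 − 0.08)^1.46 = 7.38 × 1.63^1.46 = 15.06 m³/s

15.1 m³/s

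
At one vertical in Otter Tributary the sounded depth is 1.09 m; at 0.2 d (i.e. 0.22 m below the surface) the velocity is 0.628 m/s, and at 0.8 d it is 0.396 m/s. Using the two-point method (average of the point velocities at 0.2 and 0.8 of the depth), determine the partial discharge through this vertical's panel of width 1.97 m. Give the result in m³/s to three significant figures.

1.10 m³/s

v̄ = (0.628 + 0.396) / 2 = 0.5120 m/s
q = v̄ × d × w = 0.5120 × 1.09 × 1.97 = 1.099 m³/s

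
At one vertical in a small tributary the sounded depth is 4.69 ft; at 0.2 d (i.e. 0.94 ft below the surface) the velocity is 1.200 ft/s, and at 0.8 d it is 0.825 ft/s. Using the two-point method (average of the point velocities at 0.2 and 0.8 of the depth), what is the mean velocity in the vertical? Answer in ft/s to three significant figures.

v̄ = (1.200 + 0.825) / 2 = 1.013 ft/s

1.01 ft/s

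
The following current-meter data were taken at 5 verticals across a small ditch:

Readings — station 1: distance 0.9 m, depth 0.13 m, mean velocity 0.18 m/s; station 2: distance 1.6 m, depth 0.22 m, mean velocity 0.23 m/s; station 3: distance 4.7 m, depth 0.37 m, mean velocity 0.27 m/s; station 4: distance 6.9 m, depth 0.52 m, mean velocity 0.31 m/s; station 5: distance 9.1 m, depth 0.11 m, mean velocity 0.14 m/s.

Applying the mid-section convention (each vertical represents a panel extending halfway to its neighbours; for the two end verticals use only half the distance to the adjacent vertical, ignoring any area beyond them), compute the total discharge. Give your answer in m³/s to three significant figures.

0.741 m³/s

w_1 = (1.6 − 0.9)/2 = 0.35 m; q_1 = 0.18 × 0.13 × 0.35 = 0.008190 m³/s
w_2 = (4.7 − 0.9)/2 = 1.9 m; q_2 = 0.23 × 0.22 × 1.9 = 0.09614 m³/s
w_3 = (6.9 − 1.6)/2 = 2.65 m; q_3 = 0.27 × 0.37 × 2.65 = 0.2647 m³/s
w_4 = (9.1 − 4.7)/2 = 2.2 m; q_4 = 0.31 × 0.52 × 2.2 = 0.3546 m³/s
w_5 = (9.1 − 6.9)/2 = 1.1 m; q_5 = 0.14 × 0.11 × 1.1 = 0.01694 m³/s
Q = Σ qᵢ = 0.7406 m³/s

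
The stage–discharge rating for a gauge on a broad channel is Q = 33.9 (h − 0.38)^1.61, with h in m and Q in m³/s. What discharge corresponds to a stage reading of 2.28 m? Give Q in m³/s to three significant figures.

95.3 m³/s

Q = 33.9 × (2.28 − 0.38)^1.61 = 33.9 × 1.9^1.61 = 95.28 m³/s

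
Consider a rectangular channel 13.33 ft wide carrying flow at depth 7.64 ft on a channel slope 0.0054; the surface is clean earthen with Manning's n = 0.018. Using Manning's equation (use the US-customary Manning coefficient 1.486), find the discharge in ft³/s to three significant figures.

A = b·y = 13.33 × 7.64 = 101.8 ft²
P = b + 2y = 13.33 + 2×7.64 = 28.61 ft
R = A/P = 101.8/28.61 = 3.560 ft
Q = (1.486/n)·A·R^(2/3)·S^(1/2) = (1.486/0.018) × 101.8 × 3.560^(2/3) × 0.0054^(1/2) = 1440 ft³/s

1440 ft³/s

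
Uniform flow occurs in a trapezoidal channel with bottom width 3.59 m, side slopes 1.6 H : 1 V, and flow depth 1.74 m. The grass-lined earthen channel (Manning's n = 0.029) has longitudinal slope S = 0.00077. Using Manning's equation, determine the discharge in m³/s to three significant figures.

11.3 m³/s

A = (b + z·y)·y = (3.59 + 1.6×1.74)×1.74 = 11.09 m²
P = b + 2y√(1+z²) = 3.59 + 2×1.74×√(1+1.6²) = 10.16 m
R = A/P = 11.09/10.16 = 1.092 m
Q = (1/n)·A·R^(2/3)·S^(1/2) = (1/0.029) × 11.09 × 1.092^(2/3) × 0.00077^(1/2) = 11.25 m³/s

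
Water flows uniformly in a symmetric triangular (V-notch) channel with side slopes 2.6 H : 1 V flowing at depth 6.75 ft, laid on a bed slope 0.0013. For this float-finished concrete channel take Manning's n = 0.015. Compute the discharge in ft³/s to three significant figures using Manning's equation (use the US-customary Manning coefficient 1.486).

A = z·y² = 2.6×6.75² = 118.5 ft²
P = 2y√(1+z²) = 2×6.75×√(1+2.6²) = 37.61 ft
R = A/P = 118.5/37.61 = 3.150 ft
Q = (1.486/n)·A·R^(2/3)·S^(1/2) = (1.486/0.015) × 118.5 × 3.150^(2/3) × 0.0013^(1/2) = 909.3 ft³/s

909 ft³/s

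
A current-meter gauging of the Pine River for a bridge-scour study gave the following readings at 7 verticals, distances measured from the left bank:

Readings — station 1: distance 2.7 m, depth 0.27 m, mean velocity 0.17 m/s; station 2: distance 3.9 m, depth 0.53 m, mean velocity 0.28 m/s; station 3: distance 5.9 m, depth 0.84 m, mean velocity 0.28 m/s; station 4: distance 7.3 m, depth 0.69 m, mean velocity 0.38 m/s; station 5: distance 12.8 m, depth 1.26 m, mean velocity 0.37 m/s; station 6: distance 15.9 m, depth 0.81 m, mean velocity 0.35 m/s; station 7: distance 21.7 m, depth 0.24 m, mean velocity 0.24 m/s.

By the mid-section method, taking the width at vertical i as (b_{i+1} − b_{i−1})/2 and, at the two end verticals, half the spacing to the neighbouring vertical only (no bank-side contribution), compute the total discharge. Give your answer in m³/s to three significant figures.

w_1 = (3.9 − 2.7)/2 = 0.6 m; q_1 = 0.17 × 0.27 × 0.6 = 0.02754 m³/s
w_2 = (5.9 − 2.7)/2 = 1.6 m; q_2 = 0.28 × 0.53 × 1.6 = 0.2374 m³/s
w_3 = (7.3 − 3.9)/2 = 1.7 m; q_3 = 0.28 × 0.84 × 1.7 = 0.3998 m³/s
w_4 = (12.8 − 5.9)/2 = 3.45 m; q_4 = 0.38 × 0.69 × 3.45 = 0.9046 m³/s
w_5 = (15.9 − 7.3)/2 = 4.3 m; q_5 = 0.37 × 1.26 × 4.3 = 2.005 m³/s
w_6 = (21.7 − 12.8)/2 = 4.45 m; q_6 = 0.35 × 0.81 × 4.45 = 1.262 m³/s
w_7 = (21.7 − 15.9)/2 = 2.9 m; q_7 = 0.24 × 0.24 × 2.9 = 0.1670 m³/s
Q = Σ qᵢ = 5.003 m³/s

5.00 m³/s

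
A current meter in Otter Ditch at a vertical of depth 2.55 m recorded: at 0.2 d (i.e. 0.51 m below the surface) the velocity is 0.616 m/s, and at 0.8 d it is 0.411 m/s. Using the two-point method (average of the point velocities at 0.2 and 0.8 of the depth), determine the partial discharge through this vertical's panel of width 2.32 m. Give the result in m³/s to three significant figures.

v̄ = (0.616 + 0.411) / 2 = 0.5135 m/s
q = v̄ × d × w = 0.5135 × 2.55 × 2.32 = 3.038 m³/s

3.04 m³/s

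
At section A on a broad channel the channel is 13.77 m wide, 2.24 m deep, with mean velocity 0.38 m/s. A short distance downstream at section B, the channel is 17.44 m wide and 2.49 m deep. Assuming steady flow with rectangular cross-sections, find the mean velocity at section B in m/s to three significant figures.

0.270 m/s

Q = A₁V₁ = (13.77×2.24) × 0.38 = 11.72 m³/s
A₂ = 17.44 × 2.49 = 43.43 m²
V₂ = Q/A₂ = 11.72/43.43 = 0.2699 m/s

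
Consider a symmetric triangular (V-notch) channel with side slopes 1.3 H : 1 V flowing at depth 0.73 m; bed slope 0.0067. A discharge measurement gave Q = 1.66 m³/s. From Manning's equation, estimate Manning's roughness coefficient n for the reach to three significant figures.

0.0149

A = z·y² = 1.3×0.73² = 0.6928 m²
P = 2y√(1+z²) = 2×0.73×√(1+1.3²) = 2.395 m
R = A/P = 0.6928/2.395 = 0.2893 m
n = (1/Q)·A·R^(2/3)·S^(1/2) = (1/1.66) × 0.6928 × 0.4374 × 0.08185 = 0.01494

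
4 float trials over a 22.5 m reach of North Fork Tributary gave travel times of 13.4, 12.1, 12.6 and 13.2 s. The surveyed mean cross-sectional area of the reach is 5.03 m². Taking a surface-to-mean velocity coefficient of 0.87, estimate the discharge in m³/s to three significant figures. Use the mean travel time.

7.68 m³/s

t̄ = (13.4 + 12.1 + 12.6 + 13.2) / 4 = 12.825 s
v_surface = L / t̄ = 22.5 / 12.825 = 1.754 m/s
v_mean = 0.87 × 1.754 = 1.526 m/s
Q = A × v_mean = 5.03 × 1.526 = 7.677 m³/s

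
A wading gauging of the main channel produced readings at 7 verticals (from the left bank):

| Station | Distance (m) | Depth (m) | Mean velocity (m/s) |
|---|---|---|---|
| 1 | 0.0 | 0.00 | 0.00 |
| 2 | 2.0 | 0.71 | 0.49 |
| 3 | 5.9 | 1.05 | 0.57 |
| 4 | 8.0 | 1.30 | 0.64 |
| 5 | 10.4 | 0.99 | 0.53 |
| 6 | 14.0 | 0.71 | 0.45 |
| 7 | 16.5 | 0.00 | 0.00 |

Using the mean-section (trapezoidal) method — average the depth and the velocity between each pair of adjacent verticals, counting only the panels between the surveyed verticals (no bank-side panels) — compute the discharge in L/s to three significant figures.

6790 L/s

Panel 1-2: Δb = 2 m, d̄ = (0.00+0.71)/2 = 0.355, v̄ = (0.00+0.49)/2 = 0.245 → q = 2×0.355×0.245 = 0.1740 m³/s
Panel 2-3: Δb = 3.9 m, d̄ = (0.71+1.05)/2 = 0.88, v̄ = (0.49+0.57)/2 = 0.53 → q = 3.9×0.88×0.53 = 1.819 m³/s
Panel 3-4: Δb = 2.1 m, d̄ = (1.05+1.30)/2 = 1.175, v̄ = (0.57+0.64)/2 = 0.605 → q = 2.1×1.175×0.605 = 1.493 m³/s
Panel 4-5: Δb = 2.4 m, d̄ = (1.30+0.99)/2 = 1.145, v̄ = (0.64+0.53)/2 = 0.585 → q = 2.4×1.145×0.585 = 1.608 m³/s
Panel 5-6: Δb = 3.6 m, d̄ = (0.99+0.71)/2 = 0.85, v̄ = (0.53+0.45)/2 = 0.49 → q = 3.6×0.85×0.49 = 1.499 m³/s
Panel 6-7: Δb = 2.5 m, d̄ = (0.71+0.00)/2 = 0.355, v̄ = (0.45+0.00)/2 = 0.225 → q = 2.5×0.355×0.225 = 0.1997 m³/s
Q = Σ q = 6.792 m³/s
= 6.792 × 1000 = 6792 L/s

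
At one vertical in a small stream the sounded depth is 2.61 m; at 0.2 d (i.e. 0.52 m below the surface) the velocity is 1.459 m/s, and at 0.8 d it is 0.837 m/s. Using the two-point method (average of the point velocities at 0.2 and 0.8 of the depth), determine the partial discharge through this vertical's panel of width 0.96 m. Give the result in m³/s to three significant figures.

2.88 m³/s

v̄ = (1.459 + 0.837) / 2 = 1.148 m/s
q = v̄ × d × w = 1.148 × 2.61 × 0.96 = 2.876 m³/s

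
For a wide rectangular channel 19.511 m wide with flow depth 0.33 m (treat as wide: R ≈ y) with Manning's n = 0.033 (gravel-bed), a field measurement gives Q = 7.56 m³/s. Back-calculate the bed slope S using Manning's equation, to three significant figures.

0.00658

A = b·y = 19.511 × 0.33 = 6.439 m²
Wide channel: R ≈ y = 0.33 m
S = (Q·n / (1·A·R^(2/3)))² = (7.56×0.033 / (1×6.439×0.4775))² = 0.006584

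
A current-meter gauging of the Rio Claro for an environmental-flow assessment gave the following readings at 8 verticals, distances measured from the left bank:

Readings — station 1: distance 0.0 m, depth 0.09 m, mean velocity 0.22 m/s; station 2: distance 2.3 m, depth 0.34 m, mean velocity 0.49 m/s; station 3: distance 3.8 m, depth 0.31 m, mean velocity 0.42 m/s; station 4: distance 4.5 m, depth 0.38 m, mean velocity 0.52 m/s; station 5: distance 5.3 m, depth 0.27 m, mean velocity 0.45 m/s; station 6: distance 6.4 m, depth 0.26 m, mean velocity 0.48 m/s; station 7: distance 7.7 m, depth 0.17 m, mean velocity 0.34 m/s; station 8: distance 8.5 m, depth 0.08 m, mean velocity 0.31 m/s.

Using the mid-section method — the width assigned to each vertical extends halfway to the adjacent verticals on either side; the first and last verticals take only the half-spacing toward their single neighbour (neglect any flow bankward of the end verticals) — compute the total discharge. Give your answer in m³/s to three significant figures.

0.967 m³/s

w_1 = (2.3 − 0.0)/2 = 1.15 m; q_1 = 0.22 × 0.09 × 1.15 = 0.02277 m³/s
w_2 = (3.8 − 0.0)/2 = 1.9 m; q_2 = 0.49 × 0.34 × 1.9 = 0.3165 m³/s
w_3 = (4.5 − 2.3)/2 = 1.1 m; q_3 = 0.42 × 0.31 × 1.1 = 0.1432 m³/s
w_4 = (5.3 − 3.8)/2 = 0.75 m; q_4 = 0.52 × 0.38 × 0.75 = 0.1482 m³/s
w_5 = (6.4 − 4.5)/2 = 0.95 m; q_5 = 0.45 × 0.27 × 0.95 = 0.1154 m³/s
w_6 = (7.7 − 5.3)/2 = 1.2 m; q_6 = 0.48 × 0.26 × 1.2 = 0.1498 m³/s
w_7 = (8.5 − 6.4)/2 = 1.05 m; q_7 = 0.34 × 0.17 × 1.05 = 0.06069 m³/s
w_8 = (8.5 − 7.7)/2 = 0.4 m; q_8 = 0.31 × 0.08 × 0.4 = 0.009920 m³/s
Q = Σ qᵢ = 0.9665 m³/s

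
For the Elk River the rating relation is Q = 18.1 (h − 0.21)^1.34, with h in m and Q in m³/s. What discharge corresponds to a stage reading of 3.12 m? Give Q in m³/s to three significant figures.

Q = 18.1 × (3.12 − 0.21)^1.34 = 18.1 × 2.91^1.34 = 75.73 m³/s

75.7 m³/s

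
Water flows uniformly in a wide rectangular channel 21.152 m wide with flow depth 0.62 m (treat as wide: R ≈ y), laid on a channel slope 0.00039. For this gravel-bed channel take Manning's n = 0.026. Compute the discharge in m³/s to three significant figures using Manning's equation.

7.24 m³/s

A = b·y = 21.152 × 0.62 = 13.11 m²
Wide channel: R ≈ y = 0.62 m
Q = (1/n)·A·R^(2/3)·S^(1/2) = (1/0.026) × 13.11 × 0.6200^(2/3) × 0.00039^(1/2) = 7.243 m³/s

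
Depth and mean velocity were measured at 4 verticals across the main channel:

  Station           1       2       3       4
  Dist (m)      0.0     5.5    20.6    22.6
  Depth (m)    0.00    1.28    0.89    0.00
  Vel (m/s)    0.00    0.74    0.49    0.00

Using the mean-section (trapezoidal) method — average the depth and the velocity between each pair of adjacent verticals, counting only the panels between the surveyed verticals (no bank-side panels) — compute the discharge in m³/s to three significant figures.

Panel 1-2: Δb = 5.5 m, d̄ = (0.00+1.28)/2 = 0.64, v̄ = (0.00+0.74)/2 = 0.37 → q = 5.5×0.64×0.37 = 1.302 m³/s
Panel 2-3: Δb = 15.1 m, d̄ = (1.28+0.89)/2 = 1.085, v̄ = (0.74+0.49)/2 = 0.615 → q = 15.1×1.085×0.615 = 10.08 m³/s
Panel 3-4: Δb = 2 m, d̄ = (0.89+0.00)/2 = 0.445, v̄ = (0.49+0.00)/2 = 0.245 → q = 2×0.445×0.245 = 0.2181 m³/s
Q = Σ q = 11.60 m³/s

11.6 m³/s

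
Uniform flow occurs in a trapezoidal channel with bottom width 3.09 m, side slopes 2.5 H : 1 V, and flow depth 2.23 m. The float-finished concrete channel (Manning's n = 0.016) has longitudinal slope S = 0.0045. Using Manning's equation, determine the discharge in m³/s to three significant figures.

A = (b + z·y)·y = (3.09 + 2.5×2.23)×2.23 = 19.32 m²
P = b + 2y√(1+z²) = 3.09 + 2×2.23×√(1+2.5²) = 15.10 m
R = A/P = 19.32/15.10 = 1.280 m
Q = (1/n)·A·R^(2/3)·S^(1/2) = (1/0.016) × 19.32 × 1.280^(2/3) × 0.0045^(1/2) = 95.49 m³/s

95.5 m³/s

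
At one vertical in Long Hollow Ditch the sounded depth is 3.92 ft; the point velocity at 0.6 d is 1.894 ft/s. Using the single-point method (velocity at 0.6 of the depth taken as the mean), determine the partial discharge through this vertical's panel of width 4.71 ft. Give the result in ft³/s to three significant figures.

v̄ = v₀.₆ = 1.894 ft/s
q = v̄ × d × w = 1.894 × 3.92 × 4.71 = 34.97 ft³/s

35.0 ft³/s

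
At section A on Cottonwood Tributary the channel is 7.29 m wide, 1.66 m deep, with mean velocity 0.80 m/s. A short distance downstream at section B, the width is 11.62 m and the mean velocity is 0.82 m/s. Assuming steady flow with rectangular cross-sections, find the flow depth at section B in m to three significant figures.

Q = A₁V₁ = (7.29×1.66) × 0.80 = 9.681 m³/s
d₂ = Q/(b₂ V₂) = 9.681/(11.62×0.82) = 1.016 m

1.02 m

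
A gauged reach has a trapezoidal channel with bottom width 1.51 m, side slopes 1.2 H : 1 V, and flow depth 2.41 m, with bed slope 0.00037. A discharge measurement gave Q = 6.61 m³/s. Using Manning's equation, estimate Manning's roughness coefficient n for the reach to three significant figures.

0.0344

A = (b + z·y)·y = (1.51 + 1.2×2.41)×2.41 = 10.61 m²
P = b + 2y√(1+z²) = 1.51 + 2×2.41×√(1+1.2²) = 9.039 m
R = A/P = 10.61/9.039 = 1.174 m
n = (1/Q)·A·R^(2/3)·S^(1/2) = (1/6.61) × 10.61 × 1.113 × 0.01924 = 0.03435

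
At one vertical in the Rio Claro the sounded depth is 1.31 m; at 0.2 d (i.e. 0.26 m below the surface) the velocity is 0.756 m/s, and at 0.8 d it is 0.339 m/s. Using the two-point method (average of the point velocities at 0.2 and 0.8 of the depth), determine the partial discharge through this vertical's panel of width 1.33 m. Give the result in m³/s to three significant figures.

0.954 m³/s

v̄ = (0.756 + 0.339) / 2 = 0.5475 m/s
q = v̄ × d × w = 0.5475 × 1.31 × 1.33 = 0.9539 m³/s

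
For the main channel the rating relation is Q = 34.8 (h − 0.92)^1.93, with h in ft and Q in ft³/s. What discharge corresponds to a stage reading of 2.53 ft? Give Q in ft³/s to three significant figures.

87.2 ft³/s

Q = 34.8 × (2.53 − 0.92)^1.93 = 34.8 × 1.61^1.93 = 87.25 ft³/s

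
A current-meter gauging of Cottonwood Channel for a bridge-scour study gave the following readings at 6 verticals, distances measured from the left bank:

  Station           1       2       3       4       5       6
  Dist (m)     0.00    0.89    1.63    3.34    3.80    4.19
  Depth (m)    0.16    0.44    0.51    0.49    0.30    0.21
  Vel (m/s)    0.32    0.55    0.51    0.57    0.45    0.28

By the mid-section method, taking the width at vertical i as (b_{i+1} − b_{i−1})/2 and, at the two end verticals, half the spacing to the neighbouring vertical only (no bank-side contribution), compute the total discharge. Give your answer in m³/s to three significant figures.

0.911 m³/s

w_1 = (0.89 − 0.00)/2 = 0.445 m; q_1 = 0.32 × 0.16 × 0.445 = 0.02278 m³/s
w_2 = (1.63 − 0.00)/2 = 0.815 m; q_2 = 0.55 × 0.44 × 0.815 = 0.1972 m³/s
w_3 = (3.34 − 0.89)/2 = 1.225 m; q_3 = 0.51 × 0.51 × 1.225 = 0.3186 m³/s
w_4 = (3.80 − 1.63)/2 = 1.085 m; q_4 = 0.57 × 0.49 × 1.085 = 0.3030 m³/s
w_5 = (4.19 − 3.34)/2 = 0.425 m; q_5 = 0.45 × 0.30 × 0.425 = 0.05738 m³/s
w_6 = (4.19 − 3.80)/2 = 0.195 m; q_6 = 0.28 × 0.21 × 0.195 = 0.01147 m³/s
Q = Σ qᵢ = 0.9105 m³/s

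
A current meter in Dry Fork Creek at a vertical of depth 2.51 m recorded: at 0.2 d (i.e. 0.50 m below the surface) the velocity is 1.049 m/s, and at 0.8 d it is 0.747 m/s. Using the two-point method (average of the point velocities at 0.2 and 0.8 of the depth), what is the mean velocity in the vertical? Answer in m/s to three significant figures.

v̄ = (1.049 + 0.747) / 2 = 0.8980 m/s

0.898 m/s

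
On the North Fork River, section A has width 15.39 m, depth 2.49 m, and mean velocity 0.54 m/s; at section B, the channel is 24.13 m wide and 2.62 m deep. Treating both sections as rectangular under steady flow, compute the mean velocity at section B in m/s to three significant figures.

Q = A₁V₁ = (15.39×2.49) × 0.54 = 20.69 m³/s
A₂ = 24.13 × 2.62 = 63.22 m²
V₂ = Q/A₂ = 20.69/63.22 = 0.3273 m/s

0.327 m/s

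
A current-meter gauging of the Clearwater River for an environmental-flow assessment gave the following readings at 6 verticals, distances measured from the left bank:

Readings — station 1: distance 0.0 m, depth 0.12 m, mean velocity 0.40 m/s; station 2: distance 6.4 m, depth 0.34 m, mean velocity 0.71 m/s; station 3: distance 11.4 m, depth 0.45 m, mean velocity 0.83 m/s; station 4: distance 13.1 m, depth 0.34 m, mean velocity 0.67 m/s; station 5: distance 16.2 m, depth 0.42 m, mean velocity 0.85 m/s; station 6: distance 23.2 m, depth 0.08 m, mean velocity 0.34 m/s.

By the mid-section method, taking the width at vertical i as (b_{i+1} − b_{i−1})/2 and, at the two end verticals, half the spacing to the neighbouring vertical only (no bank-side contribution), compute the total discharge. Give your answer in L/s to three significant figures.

w_1 = (6.4 − 0.0)/2 = 3.2 m; q_1 = 0.40 × 0.12 × 3.2 = 0.1536 m³/s
w_2 = (11.4 − 0.0)/2 = 5.7 m; q_2 = 0.71 × 0.34 × 5.7 = 1.376 m³/s
w_3 = (13.1 − 6.4)/2 = 3.35 m; q_3 = 0.83 × 0.45 × 3.35 = 1.251 m³/s
w_4 = (16.2 − 11.4)/2 = 2.4 m; q_4 = 0.67 × 0.34 × 2.4 = 0.5467 m³/s
w_5 = (23.2 − 13.1)/2 = 5.05 m; q_5 = 0.85 × 0.42 × 5.05 = 1.803 m³/s
w_6 = (23.2 − 16.2)/2 = 3.5 m; q_6 = 0.34 × 0.08 × 3.5 = 0.09520 m³/s
Q = Σ qᵢ = 5.226 m³/s
= 5.226 × 1000 = 5226 L/s

5230 L/s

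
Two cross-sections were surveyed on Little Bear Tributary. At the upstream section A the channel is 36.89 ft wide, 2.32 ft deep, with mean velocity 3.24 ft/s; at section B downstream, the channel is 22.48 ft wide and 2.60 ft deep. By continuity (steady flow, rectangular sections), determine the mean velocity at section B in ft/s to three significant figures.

Q = A₁V₁ = (36.89×2.32) × 3.24 = 277.3 ft³/s
A₂ = 22.48 × 2.60 = 58.45 ft²
V₂ = Q/A₂ = 277.3/58.45 = 4.744 ft/s

4.74 ft/s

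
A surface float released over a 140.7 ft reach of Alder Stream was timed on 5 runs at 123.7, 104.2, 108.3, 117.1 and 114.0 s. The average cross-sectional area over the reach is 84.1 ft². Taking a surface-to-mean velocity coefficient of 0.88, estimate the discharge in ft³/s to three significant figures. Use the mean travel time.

t̄ = (123.7 + 104.2 + 108.3 + 117.1 + 114.0) / 5 = 113.46 s
v_surface = L / t̄ = 140.7 / 113.46 = 1.240 ft/s
v_mean = 0.88 × 1.240 = 1.091 ft/s
Q = A × v_mean = 84.1 × 1.091 = 91.78 ft³/s

91.8 ft³/s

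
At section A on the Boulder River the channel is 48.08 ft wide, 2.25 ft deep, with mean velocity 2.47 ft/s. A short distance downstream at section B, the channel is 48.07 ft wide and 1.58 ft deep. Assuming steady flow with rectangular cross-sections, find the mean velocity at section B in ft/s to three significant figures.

3.52 ft/s

Q = A₁V₁ = (48.08×2.25) × 2.47 = 267.2 ft³/s
A₂ = 48.07 × 1.58 = 75.95 ft²
V₂ = Q/A₂ = 267.2/75.95 = 3.518 ft/s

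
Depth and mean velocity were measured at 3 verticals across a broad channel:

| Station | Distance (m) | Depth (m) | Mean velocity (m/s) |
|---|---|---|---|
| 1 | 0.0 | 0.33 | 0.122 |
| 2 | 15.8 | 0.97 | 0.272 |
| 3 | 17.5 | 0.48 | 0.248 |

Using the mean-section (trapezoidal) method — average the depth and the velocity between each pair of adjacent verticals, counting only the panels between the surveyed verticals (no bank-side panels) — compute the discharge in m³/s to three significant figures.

2.34 m³/s

Panel 1-2: Δb = 15.8 m, d̄ = (0.33+0.97)/2 = 0.65, v̄ = (0.122+0.272)/2 = 0.197 → q = 15.8×0.65×0.197 = 2.023 m³/s
Panel 2-3: Δb = 1.7 m, d̄ = (0.97+0.48)/2 = 0.725, v̄ = (0.272+0.248)/2 = 0.26 → q = 1.7×0.725×0.26 = 0.3205 m³/s
Q = Σ q = 2.344 m³/s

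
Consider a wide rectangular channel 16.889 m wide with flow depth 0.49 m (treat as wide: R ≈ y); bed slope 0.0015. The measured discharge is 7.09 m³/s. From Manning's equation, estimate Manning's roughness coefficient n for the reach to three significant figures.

0.0281

A = b·y = 16.889 × 0.49 = 8.276 m²
Wide channel: R ≈ y = 0.49 m
n = (1/Q)·A·R^(2/3)·S^(1/2) = (1/7.09) × 8.276 × 0.6215 × 0.03873 = 0.02810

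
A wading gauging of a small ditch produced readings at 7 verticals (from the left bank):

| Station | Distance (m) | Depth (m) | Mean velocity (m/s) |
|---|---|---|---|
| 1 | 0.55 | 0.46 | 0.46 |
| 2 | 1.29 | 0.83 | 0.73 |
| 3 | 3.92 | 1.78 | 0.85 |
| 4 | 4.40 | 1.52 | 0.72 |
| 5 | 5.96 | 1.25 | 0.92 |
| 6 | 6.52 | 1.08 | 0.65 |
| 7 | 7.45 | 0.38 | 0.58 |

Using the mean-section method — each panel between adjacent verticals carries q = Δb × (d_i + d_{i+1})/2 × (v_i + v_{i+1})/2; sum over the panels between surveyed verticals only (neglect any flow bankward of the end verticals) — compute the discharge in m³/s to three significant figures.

Panel 1-2: Δb = 0.74 m, d̄ = (0.46+0.83)/2 = 0.645, v̄ = (0.46+0.73)/2 = 0.595 → q = 0.74×0.645×0.595 = 0.2840 m³/s
Panel 2-3: Δb = 2.63 m, d̄ = (0.83+1.78)/2 = 1.305, v̄ = (0.73+0.85)/2 = 0.79 → q = 2.63×1.305×0.79 = 2.711 m³/s
Panel 3-4: Δb = 0.48 m, d̄ = (1.78+1.52)/2 = 1.65, v̄ = (0.85+0.72)/2 = 0.785 → q = 0.48×1.65×0.785 = 0.6217 m³/s
Panel 4-5: Δb = 1.56 m, d̄ = (1.52+1.25)/2 = 1.385, v̄ = (0.72+0.92)/2 = 0.82 → q = 1.56×1.385×0.82 = 1.772 m³/s
Panel 5-6: Δb = 0.56 m, d̄ = (1.25+1.08)/2 = 1.165, v̄ = (0.92+0.65)/2 = 0.785 → q = 0.56×1.165×0.785 = 0.5121 m³/s
Panel 6-7: Δb = 0.93 m, d̄ = (1.08+0.38)/2 = 0.73, v̄ = (0.65+0.58)/2 = 0.615 → q = 0.93×0.73×0.615 = 0.4175 m³/s
Q = Σ q = 6.318 m³/s

6.32 m³/s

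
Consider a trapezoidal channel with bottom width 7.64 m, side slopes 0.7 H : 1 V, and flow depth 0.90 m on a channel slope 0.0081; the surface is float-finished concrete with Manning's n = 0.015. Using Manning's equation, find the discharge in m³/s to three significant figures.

37.1 m³/s

A = (b + z·y)·y = (7.64 + 0.7×0.90)×0.90 = 7.443 m²
P = b + 2y√(1+z²) = 7.64 + 2×0.90×√(1+0.7²) = 9.837 m
R = A/P = 7.443/9.837 = 0.7566 m
Q = (1/n)·A·R^(2/3)·S^(1/2) = (1/0.015) × 7.443 × 0.7566^(2/3) × 0.0081^(1/2) = 37.08 m³/s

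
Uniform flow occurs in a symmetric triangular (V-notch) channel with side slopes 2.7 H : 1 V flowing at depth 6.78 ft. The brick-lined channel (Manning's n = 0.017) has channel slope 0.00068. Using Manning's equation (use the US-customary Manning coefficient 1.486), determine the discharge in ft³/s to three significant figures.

A = z·y² = 2.7×6.78² = 124.1 ft²
P = 2y√(1+z²) = 2×6.78×√(1+2.7²) = 39.04 ft
R = A/P = 124.1/39.04 = 3.179 ft
Q = (1.486/n)·A·R^(2/3)·S^(1/2) = (1.486/0.017) × 124.1 × 3.179^(2/3) × 0.00068^(1/2) = 611.7 ft³/s

612 ft³/s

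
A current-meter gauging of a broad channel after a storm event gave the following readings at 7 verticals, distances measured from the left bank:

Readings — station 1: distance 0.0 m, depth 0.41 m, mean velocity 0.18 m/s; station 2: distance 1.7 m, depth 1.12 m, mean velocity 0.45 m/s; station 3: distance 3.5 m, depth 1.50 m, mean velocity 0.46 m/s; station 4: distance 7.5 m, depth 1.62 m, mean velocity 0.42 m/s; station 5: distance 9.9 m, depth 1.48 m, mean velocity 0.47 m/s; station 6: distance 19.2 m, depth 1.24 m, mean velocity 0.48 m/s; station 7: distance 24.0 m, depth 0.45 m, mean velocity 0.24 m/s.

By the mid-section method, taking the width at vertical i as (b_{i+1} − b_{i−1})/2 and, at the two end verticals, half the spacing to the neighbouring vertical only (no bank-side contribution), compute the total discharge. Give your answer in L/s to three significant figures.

w_1 = (1.7 − 0.0)/2 = 0.85 m; q_1 = 0.18 × 0.41 × 0.85 = 0.06273 m³/s
w_2 = (3.5 − 0.0)/2 = 1.75 m; q_2 = 0.45 × 1.12 × 1.75 = 0.8820 m³/s
w_3 = (7.5 − 1.7)/2 = 2.9 m; q_3 = 0.46 × 1.50 × 2.9 = 2.001 m³/s
w_4 = (9.9 − 3.5)/2 = 3.2 m; q_4 = 0.42 × 1.62 × 3.2 = 2.177 m³/s
w_5 = (19.2 − 7.5)/2 = 5.85 m; q_5 = 0.47 × 1.48 × 5.85 = 4.069 m³/s
w_6 = (24.0 − 9.9)/2 = 7.05 m; q_6 = 0.48 × 1.24 × 7.05 = 4.196 m³/s
w_7 = (24.0 − 19.2)/2 = 2.4 m; q_7 = 0.24 × 0.45 × 2.4 = 0.2592 m³/s
Q = Σ qᵢ = 13.65 m³/s
= 13.65 × 1000 = 13650 L/s

13600 L/s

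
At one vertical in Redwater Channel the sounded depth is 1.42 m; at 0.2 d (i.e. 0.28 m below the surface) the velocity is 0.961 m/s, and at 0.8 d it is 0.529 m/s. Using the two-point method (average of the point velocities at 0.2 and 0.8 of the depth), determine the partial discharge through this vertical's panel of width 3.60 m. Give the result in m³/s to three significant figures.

3.81 m³/s

v̄ = (0.961 + 0.529) / 2 = 0.7450 m/s
q = v̄ × d × w = 0.7450 × 1.42 × 3.60 = 3.808 m³/s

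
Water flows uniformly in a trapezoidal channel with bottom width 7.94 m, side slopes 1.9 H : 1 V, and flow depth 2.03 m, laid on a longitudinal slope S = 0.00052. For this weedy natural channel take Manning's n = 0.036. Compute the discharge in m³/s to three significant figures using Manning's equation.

A = (b + z·y)·y = (7.94 + 1.9×2.03)×2.03 = 23.95 m²
P = b + 2y√(1+z²) = 7.94 + 2×2.03×√(1+1.9²) = 16.66 m
R = A/P = 23.95/16.66 = 1.438 m
Q = (1/n)·A·R^(2/3)·S^(1/2) = (1/0.036) × 23.95 × 1.438^(2/3) × 0.00052^(1/2) = 19.32 m³/s

19.3 m³/s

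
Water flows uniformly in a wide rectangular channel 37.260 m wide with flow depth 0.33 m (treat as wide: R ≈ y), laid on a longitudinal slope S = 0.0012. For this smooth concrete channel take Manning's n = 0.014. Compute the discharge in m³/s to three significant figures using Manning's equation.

A = b·y = 37.260 × 0.33 = 12.30 m²
Wide channel: R ≈ y = 0.33 m
Q = (1/n)·A·R^(2/3)·S^(1/2) = (1/0.014) × 12.30 × 0.3300^(2/3) × 0.0012^(1/2) = 14.53 m³/s

14.5 m³/s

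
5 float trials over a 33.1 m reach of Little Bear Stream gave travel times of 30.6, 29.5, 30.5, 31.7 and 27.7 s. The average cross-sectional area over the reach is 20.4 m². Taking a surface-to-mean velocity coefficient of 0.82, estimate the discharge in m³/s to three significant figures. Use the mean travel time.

18.5 m³/s

t̄ = (30.6 + 29.5 + 30.5 + 31.7 + 27.7) / 5 = 30 s
v_surface = L / t̄ = 33.1 / 30 = 1.103 m/s
v_mean = 0.82 × 1.103 = 0.9047 m/s
Q = A × v_mean = 20.4 × 0.9047 = 18.46 m³/s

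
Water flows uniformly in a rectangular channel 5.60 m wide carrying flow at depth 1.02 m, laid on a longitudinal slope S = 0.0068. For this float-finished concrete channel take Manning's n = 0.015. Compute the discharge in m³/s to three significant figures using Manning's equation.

25.9 m³/s

A = b·y = 5.60 × 1.02 = 5.712 m²
P = b + 2y = 5.60 + 2×1.02 = 7.640 m
R = A/P = 5.712/7.640 = 0.7476 m
Q = (1/n)·A·R^(2/3)·S^(1/2) = (1/0.015) × 5.712 × 0.7476^(2/3) × 0.0068^(1/2) = 25.87 m³/s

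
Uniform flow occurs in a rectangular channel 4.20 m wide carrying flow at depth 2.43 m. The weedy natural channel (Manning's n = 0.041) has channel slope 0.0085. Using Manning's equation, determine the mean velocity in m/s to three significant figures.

2.43 m/s

A = b·y = 4.20 × 2.43 = 10.21 m²
P = b + 2y = 4.20 + 2×2.43 = 9.060 m
R = A/P = 10.21/9.060 = 1.126 m
Q = (1/n)·A·R^(2/3)·S^(1/2) = (1/0.041) × 10.21 × 1.126^(2/3) × 0.0085^(1/2) = 24.85 m³/s
V = Q/A = 24.85/10.21 = 2.435 m/s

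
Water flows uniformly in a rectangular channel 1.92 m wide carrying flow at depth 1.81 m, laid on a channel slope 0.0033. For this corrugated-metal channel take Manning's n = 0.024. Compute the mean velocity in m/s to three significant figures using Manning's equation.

A = b·y = 1.92 × 1.81 = 3.475 m²
P = b + 2y = 1.92 + 2×1.81 = 5.540 m
R = A/P = 3.475/5.540 = 0.6273 m
Q = (1/n)·A·R^(2/3)·S^(1/2) = (1/0.024) × 3.475 × 0.6273^(2/3) × 0.0033^(1/2) = 6.095 m³/s
V = Q/A = 6.095/3.475 = 1.754 m/s

1.75 m/s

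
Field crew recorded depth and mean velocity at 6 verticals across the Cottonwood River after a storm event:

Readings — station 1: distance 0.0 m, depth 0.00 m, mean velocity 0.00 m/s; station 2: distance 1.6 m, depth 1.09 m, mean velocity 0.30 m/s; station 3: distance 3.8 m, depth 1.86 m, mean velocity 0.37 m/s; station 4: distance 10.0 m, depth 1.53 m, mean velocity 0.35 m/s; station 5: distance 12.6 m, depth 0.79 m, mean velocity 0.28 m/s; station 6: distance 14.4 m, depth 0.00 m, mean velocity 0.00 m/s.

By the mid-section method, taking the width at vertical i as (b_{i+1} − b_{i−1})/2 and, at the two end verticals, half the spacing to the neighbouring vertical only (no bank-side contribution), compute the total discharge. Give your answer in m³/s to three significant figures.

w_2 = (3.8 − 0.0)/2 = 1.9 m; q_2 = 0.30 × 1.09 × 1.9 = 0.6213 m³/s
w_3 = (10.0 − 1.6)/2 = 4.2 m; q_3 = 0.37 × 1.86 × 4.2 = 2.890 m³/s
w_4 = (12.6 − 3.8)/2 = 4.4 m; q_4 = 0.35 × 1.53 × 4.4 = 2.356 m³/s
w_5 = (14.4 − 10.0)/2 = 2.2 m; q_5 = 0.28 × 0.79 × 2.2 = 0.4866 m³/s
Stations 1, 6 contribute zero (depth or velocity is 0).
Q = Σ qᵢ = 6.355 m³/s

6.35 m³/s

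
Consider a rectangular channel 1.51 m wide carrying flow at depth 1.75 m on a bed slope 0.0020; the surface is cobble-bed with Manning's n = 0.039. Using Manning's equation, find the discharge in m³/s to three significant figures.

A = b·y = 1.51 × 1.75 = 2.643 m²
P = b + 2y = 1.51 + 2×1.75 = 5.010 m
R = A/P = 2.643/5.010 = 0.5274 m
Q = (1/n)·A·R^(2/3)·S^(1/2) = (1/0.039) × 2.643 × 0.5274^(2/3) × 0.0020^(1/2) = 1.978 m³/s

1.98 m³/s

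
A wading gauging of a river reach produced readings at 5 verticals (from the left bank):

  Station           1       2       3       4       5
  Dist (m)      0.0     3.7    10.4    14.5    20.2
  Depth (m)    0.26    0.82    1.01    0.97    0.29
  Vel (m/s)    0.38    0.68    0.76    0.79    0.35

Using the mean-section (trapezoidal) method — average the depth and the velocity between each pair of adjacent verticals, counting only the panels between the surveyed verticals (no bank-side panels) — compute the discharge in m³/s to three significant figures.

Panel 1-2: Δb = 3.7 m, d̄ = (0.26+0.82)/2 = 0.54, v̄ = (0.38+0.68)/2 = 0.53 → q = 3.7×0.54×0.53 = 1.059 m³/s
Panel 2-3: Δb = 6.7 m, d̄ = (0.82+1.01)/2 = 0.915, v̄ = (0.68+0.76)/2 = 0.72 → q = 6.7×0.915×0.72 = 4.414 m³/s
Panel 3-4: Δb = 4.1 m, d̄ = (1.01+0.97)/2 = 0.99, v̄ = (0.76+0.79)/2 = 0.775 → q = 4.1×0.99×0.775 = 3.146 m³/s
Panel 4-5: Δb = 5.7 m, d̄ = (0.97+0.29)/2 = 0.63, v̄ = (0.79+0.35)/2 = 0.57 → q = 5.7×0.63×0.57 = 2.047 m³/s
Q = Σ q = 10.67 m³/s

10.7 m³/s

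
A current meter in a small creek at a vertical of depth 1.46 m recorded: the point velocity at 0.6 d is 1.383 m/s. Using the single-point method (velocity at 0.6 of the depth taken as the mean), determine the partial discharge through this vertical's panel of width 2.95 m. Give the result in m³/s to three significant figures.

5.96 m³/s

v̄ = v₀.₆ = 1.383 m/s
q = v̄ × d × w = 1.383 × 1.46 × 2.95 = 5.957 m³/s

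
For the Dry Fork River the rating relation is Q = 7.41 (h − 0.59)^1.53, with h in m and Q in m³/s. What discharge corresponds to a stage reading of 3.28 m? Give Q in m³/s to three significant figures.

33.7 m³/s

Q = 7.41 × (3.28 − 0.59)^1.53 = 7.41 × 2.69^1.53 = 33.68 m³/s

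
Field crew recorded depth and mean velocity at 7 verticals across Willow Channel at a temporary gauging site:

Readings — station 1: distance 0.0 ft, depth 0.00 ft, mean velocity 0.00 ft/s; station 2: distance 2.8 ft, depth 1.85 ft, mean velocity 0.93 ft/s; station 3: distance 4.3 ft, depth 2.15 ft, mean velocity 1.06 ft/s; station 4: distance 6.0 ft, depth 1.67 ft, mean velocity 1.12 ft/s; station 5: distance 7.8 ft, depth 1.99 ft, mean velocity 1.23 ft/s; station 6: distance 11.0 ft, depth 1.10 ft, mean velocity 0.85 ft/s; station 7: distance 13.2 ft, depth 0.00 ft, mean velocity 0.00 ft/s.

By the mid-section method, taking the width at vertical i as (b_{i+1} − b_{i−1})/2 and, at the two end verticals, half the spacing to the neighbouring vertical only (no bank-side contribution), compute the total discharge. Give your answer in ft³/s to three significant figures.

w_2 = (4.3 − 0.0)/2 = 2.15 ft; q_2 = 0.93 × 1.85 × 2.15 = 3.699 ft³/s
w_3 = (6.0 − 2.8)/2 = 1.6 ft; q_3 = 1.06 × 2.15 × 1.6 = 3.646 ft³/s
w_4 = (7.8 − 4.3)/2 = 1.75 ft; q_4 = 1.12 × 1.67 × 1.75 = 3.273 ft³/s
w_5 = (11.0 − 6.0)/2 = 2.5 ft; q_5 = 1.23 × 1.99 × 2.5 = 6.119 ft³/s
w_6 = (13.2 − 7.8)/2 = 2.7 ft; q_6 = 0.85 × 1.10 × 2.7 = 2.525 ft³/s
Stations 1, 7 contribute zero (depth or velocity is 0).
Q = Σ qᵢ = 19.26 ft³/s

19.3 ft³/s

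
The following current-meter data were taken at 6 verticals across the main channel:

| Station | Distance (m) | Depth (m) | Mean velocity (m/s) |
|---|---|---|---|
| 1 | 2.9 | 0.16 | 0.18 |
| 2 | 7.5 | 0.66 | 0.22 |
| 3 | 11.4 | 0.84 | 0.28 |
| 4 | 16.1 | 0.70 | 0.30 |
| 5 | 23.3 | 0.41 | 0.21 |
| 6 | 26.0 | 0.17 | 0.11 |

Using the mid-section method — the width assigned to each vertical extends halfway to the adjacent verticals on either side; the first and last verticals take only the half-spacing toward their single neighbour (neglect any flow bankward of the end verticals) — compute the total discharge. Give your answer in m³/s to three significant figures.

3.40 m³/s

w_1 = (7.5 − 2.9)/2 = 2.3 m; q_1 = 0.18 × 0.16 × 2.3 = 0.06624 m³/s
w_2 = (11.4 − 2.9)/2 = 4.25 m; q_2 = 0.22 × 0.66 × 4.25 = 0.6171 m³/s
w_3 = (16.1 − 7.5)/2 = 4.3 m; q_3 = 0.28 × 0.84 × 4.3 = 1.011 m³/s
w_4 = (23.3 − 11.4)/2 = 5.95 m; q_4 = 0.30 × 0.70 × 5.95 = 1.250 m³/s
w_5 = (26.0 − 16.1)/2 = 4.95 m; q_5 = 0.21 × 0.41 × 4.95 = 0.4262 m³/s
w_6 = (26.0 − 23.3)/2 = 1.35 m; q_6 = 0.11 × 0.17 × 1.35 = 0.02525 m³/s
Q = Σ qᵢ = 3.396 m³/s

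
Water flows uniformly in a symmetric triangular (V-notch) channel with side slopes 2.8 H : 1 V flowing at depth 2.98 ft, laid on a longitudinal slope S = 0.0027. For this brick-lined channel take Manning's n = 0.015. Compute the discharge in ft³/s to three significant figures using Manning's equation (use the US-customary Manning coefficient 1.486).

A = z·y² = 2.8×2.98² = 24.87 ft²
P = 2y√(1+z²) = 2×2.98×√(1+2.8²) = 17.72 ft
R = A/P = 24.87/17.72 = 1.403 ft
Q = (1.486/n)·A·R^(2/3)·S^(1/2) = (1.486/0.015) × 24.87 × 1.403^(2/3) × 0.0027^(1/2) = 160.4 ft³/s

160 ft³/s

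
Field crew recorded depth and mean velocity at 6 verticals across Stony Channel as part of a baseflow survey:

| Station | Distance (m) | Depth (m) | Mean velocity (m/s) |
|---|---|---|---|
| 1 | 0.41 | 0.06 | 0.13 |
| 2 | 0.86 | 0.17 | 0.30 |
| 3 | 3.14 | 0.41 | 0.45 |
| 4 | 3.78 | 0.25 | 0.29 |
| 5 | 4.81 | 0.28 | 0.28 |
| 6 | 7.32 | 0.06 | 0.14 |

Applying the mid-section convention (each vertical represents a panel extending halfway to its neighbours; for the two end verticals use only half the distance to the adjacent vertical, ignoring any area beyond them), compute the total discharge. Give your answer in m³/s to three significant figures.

0.551 m³/s

w_1 = (0.86 − 0.41)/2 = 0.225 m; q_1 = 0.13 × 0.06 × 0.225 = 0.001755 m³/s
w_2 = (3.14 − 0.41)/2 = 1.365 m; q_2 = 0.30 × 0.17 × 1.365 = 0.06962 m³/s
w_3 = (3.78 − 0.86)/2 = 1.46 m; q_3 = 0.45 × 0.41 × 1.46 = 0.2694 m³/s
w_4 = (4.81 − 3.14)/2 = 0.835 m; q_4 = 0.29 × 0.25 × 0.835 = 0.06054 m³/s
w_5 = (7.32 − 3.78)/2 = 1.77 m; q_5 = 0.28 × 0.28 × 1.77 = 0.1388 m³/s
w_6 = (7.32 − 4.81)/2 = 1.255 m; q_6 = 0.14 × 0.06 × 1.255 = 0.01054 m³/s
Q = Σ qᵢ = 0.5506 m³/s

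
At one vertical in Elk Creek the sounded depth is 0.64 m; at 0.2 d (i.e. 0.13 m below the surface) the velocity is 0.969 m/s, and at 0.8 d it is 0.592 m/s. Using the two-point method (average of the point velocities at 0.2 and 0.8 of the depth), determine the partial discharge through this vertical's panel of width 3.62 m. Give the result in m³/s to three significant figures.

1.81 m³/s

v̄ = (0.969 + 0.592) / 2 = 0.7805 m/s
q = v̄ × d × w = 0.7805 × 0.64 × 3.62 = 1.808 m³/s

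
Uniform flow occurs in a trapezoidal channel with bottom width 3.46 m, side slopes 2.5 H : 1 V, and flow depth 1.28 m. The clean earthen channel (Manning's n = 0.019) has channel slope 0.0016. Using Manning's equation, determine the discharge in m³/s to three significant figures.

A = (b + z·y)·y = (3.46 + 2.5×1.28)×1.28 = 8.525 m²
P = b + 2y√(1+z²) = 3.46 + 2×1.28×√(1+2.5²) = 10.35 m
R = A/P = 8.525/10.35 = 0.8234 m
Q = (1/n)·A·R^(2/3)·S^(1/2) = (1/0.019) × 8.525 × 0.8234^(2/3) × 0.0016^(1/2) = 15.77 m³/s

15.8 m³/s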